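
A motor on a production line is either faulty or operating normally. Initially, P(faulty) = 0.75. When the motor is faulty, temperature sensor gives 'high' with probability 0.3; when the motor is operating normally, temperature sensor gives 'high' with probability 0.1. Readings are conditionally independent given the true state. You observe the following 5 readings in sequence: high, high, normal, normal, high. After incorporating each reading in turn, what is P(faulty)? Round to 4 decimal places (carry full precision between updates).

0.9800

After 'high': P(faulty) = 0.3·0.7500 / (0.3·0.7500 + 0.1·0.2500) ≈ 0.9000
After 'high': P(faulty) = 0.3·0.9000 / (0.3·0.9000 + 0.1·0.1000) ≈ 0.9643
After 'normal': P(faulty) = 0.7·0.9643 / (0.7·0.9643 + 0.9·0.0357) ≈ 0.9545
After 'normal': P(faulty) = 0.7·0.9545 / (0.7·0.9545 + 0.9·0.0455) ≈ 0.9423
After 'high': P(faulty) = 0.3·0.9423 / (0.3·0.9423 + 0.1·0.0577) ≈ 0.9800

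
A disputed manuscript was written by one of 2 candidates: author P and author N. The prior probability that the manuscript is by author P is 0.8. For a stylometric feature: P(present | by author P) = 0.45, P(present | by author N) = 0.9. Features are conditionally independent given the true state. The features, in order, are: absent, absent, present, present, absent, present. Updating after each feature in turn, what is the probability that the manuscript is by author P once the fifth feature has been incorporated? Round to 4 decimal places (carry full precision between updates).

Each posterior becomes the prior for the next update.
After 'absent': P(author P) = 0.55·0.8000 / (0.55·0.8000 + 0.1·0.2000) ≈ 0.9565
After 'absent': P(author P) = 0.55·0.9565 / (0.55·0.9565 + 0.1·0.0435) ≈ 0.9918
After 'present': P(author P) = 0.45·0.9918 / (0.45·0.9918 + 0.9·0.0082) ≈ 0.9837
After 'present': P(author P) = 0.45·0.9837 / (0.45·0.9837 + 0.9·0.0163) ≈ 0.9680
After 'absent': P(author P) = 0.55·0.9680 / (0.55·0.9680 + 0.1·0.0320) ≈ 0.9940

0.9940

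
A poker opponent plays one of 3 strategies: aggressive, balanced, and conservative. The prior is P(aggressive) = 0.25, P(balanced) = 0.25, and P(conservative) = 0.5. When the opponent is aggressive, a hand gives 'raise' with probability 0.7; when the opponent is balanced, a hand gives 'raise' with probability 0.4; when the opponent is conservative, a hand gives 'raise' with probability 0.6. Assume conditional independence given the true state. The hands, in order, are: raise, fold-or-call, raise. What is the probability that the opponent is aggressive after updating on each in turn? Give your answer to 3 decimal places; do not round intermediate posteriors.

After 'raise': normaliser = 0.7·0.2500 + 0.4·0.2500 + 0.6·0.5000; P(aggressive) ≈ 0.3043, P(balanced) ≈ 0.1739, P(conservative) ≈ 0.5217
After 'fold-or-call': normaliser = 0.3·0.3043 + 0.6·0.1739 + 0.4·0.5217; P(aggressive) ≈ 0.2258, P(balanced) ≈ 0.2581, P(conservative) ≈ 0.5161
After 'raise': normaliser = 0.7·0.2258 + 0.4·0.2581 + 0.6·0.5161; P(aggressive) ≈ 0.2768, P(balanced) ≈ 0.1808, P(conservative) ≈ 0.5424

0.277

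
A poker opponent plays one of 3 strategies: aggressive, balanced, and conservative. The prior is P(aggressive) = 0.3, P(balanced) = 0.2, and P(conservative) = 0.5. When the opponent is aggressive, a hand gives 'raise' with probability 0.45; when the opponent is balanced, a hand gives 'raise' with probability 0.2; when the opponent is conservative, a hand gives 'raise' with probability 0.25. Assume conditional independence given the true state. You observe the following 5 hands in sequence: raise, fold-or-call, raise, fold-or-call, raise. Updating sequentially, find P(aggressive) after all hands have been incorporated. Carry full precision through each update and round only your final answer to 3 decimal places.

0.604

After 'raise': normaliser = 0.45·0.3000 + 0.2·0.2000 + 0.25·0.5000; P(aggressive) ≈ 0.4500, P(balanced) ≈ 0.1333, P(conservative) ≈ 0.4167
After 'fold-or-call': normaliser = 0.55·0.4500 + 0.8·0.1333 + 0.75·0.4167; P(aggressive) ≈ 0.3713, P(balanced) ≈ 0.1600, P(conservative) ≈ 0.4688
After 'raise': normaliser = 0.45·0.3713 + 0.2·0.1600 + 0.25·0.4688; P(aggressive) ≈ 0.5283, P(balanced) ≈ 0.1012, P(conservative) ≈ 0.3706
After 'fold-or-call': normaliser = 0.55·0.5283 + 0.8·0.1012 + 0.75·0.3706; P(aggressive) ≈ 0.4474, P(balanced) ≈ 0.1247, P(conservative) ≈ 0.4280
After 'raise': normaliser = 0.45·0.4474 + 0.2·0.1247 + 0.25·0.4280; P(aggressive) ≈ 0.6041, P(balanced) ≈ 0.0748, P(conservative) ≈ 0.3210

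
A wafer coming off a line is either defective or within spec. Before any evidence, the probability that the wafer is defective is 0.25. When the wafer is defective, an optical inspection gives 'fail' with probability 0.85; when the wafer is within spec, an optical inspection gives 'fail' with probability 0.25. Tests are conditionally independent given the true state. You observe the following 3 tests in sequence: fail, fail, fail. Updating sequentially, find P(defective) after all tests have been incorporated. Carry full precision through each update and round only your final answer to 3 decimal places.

0.929

After 'fail': P(defective) = 0.85·0.2500 / (0.85·0.2500 + 0.25·0.7500) ≈ 0.5312
After 'fail': P(defective) = 0.85·0.5312 / (0.85·0.5312 + 0.25·0.4688) ≈ 0.7940
After 'fail': P(defective) = 0.85·0.7940 / (0.85·0.7940 + 0.25·0.2060) ≈ 0.9291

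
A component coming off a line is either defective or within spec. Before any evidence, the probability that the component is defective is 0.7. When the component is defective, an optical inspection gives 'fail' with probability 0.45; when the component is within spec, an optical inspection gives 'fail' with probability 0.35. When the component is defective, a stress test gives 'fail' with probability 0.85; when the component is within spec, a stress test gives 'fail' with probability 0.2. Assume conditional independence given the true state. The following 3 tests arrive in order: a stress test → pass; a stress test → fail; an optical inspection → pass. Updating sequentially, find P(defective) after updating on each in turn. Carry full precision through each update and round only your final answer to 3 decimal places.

0.611

After a stress test='pass': P(defective) = 0.15·0.7000 / (0.15·0.7000 + 0.8·0.3000) ≈ 0.3043
After a stress test='fail': P(defective) = 0.85·0.3043 / (0.85·0.3043 + 0.2·0.6957) ≈ 0.6503
After an optical inspection='pass': P(defective) = 0.55·0.6503 / (0.55·0.6503 + 0.65·0.3497) ≈ 0.6114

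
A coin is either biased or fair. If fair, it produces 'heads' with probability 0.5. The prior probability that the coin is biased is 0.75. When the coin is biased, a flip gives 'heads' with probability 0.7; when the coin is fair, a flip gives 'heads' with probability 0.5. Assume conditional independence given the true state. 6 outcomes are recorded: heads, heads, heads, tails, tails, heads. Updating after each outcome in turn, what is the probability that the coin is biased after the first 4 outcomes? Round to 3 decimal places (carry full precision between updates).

After 'heads': P(biased) = 0.7·0.7500 / (0.7·0.7500 + 0.5·0.2500) ≈ 0.8077
After 'heads': P(biased) = 0.7·0.8077 / (0.7·0.8077 + 0.5·0.1923) ≈ 0.8547
After 'heads': P(biased) = 0.7·0.8547 / (0.7·0.8547 + 0.5·0.1453) ≈ 0.8917
After 'tails': P(biased) = 0.3·0.8917 / (0.3·0.8917 + 0.5·0.1083) ≈ 0.8316

0.832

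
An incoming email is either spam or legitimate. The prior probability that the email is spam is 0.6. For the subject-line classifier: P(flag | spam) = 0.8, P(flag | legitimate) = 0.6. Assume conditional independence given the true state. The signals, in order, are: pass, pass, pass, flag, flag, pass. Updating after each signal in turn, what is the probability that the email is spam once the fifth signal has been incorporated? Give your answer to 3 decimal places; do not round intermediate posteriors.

After 'pass': P(spam) = 0.2·0.6000 / (0.2·0.6000 + 0.4·0.4000) ≈ 0.4286
After 'pass': P(spam) = 0.2·0.4286 / (0.2·0.4286 + 0.4·0.5714) ≈ 0.2727
After 'pass': P(spam) = 0.2·0.2727 / (0.2·0.2727 + 0.4·0.7273) ≈ 0.1579
After 'flag': P(spam) = 0.8·0.1579 / (0.8·0.1579 + 0.6·0.8421) ≈ 0.2000
After 'flag': P(spam) = 0.8·0.2000 / (0.8·0.2000 + 0.6·0.8000) ≈ 0.2500

0.250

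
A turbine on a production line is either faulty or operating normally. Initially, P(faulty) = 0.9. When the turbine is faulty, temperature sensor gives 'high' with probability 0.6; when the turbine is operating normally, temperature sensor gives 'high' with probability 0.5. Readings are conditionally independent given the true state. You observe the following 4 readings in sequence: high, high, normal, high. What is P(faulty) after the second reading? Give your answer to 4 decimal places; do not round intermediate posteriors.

Apply Bayes' rule sequentially, carrying P(faulty) forward.
After 'high': P(faulty) = 0.6·0.9000 / (0.6·0.9000 + 0.5·0.1000) ≈ 0.9153
After 'high': P(faulty) = 0.6·0.9153 / (0.6·0.9153 + 0.5·0.0847) ≈ 0.9284

0.9284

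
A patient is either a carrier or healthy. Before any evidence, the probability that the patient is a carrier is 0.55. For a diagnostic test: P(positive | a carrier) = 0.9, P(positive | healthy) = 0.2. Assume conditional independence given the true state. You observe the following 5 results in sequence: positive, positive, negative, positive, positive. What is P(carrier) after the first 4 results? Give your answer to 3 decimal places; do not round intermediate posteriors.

After 'positive': P(carrier) = 0.9·0.5500 / (0.9·0.5500 + 0.2·0.4500) ≈ 0.8462
After 'positive': P(carrier) = 0.9·0.8462 / (0.9·0.8462 + 0.2·0.1538) ≈ 0.9612
After 'negative': P(carrier) = 0.1·0.9612 / (0.1·0.9612 + 0.8·0.0388) ≈ 0.7557
After 'positive': P(carrier) = 0.9·0.7557 / (0.9·0.7557 + 0.2·0.2443) ≈ 0.9330

0.933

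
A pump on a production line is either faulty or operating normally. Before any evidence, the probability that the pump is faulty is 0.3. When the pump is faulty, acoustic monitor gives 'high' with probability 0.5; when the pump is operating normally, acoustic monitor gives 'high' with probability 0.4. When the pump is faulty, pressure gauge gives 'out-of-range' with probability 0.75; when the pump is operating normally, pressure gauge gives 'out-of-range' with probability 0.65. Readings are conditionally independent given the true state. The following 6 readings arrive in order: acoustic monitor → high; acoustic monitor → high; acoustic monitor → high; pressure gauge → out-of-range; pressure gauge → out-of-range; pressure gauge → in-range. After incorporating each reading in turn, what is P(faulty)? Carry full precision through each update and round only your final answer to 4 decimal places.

0.4432

After acoustic monitor='high': P(faulty) = 0.5·0.3000 / (0.5·0.3000 + 0.4·0.7000) ≈ 0.3488
After acoustic monitor='high': P(faulty) = 0.5·0.3488 / (0.5·0.3488 + 0.4·0.6512) ≈ 0.4011
After acoustic monitor='high': P(faulty) = 0.5·0.4011 / (0.5·0.4011 + 0.4·0.5989) ≈ 0.4557
After pressure gauge='out-of-range': P(faulty) = 0.75·0.4557 / (0.75·0.4557 + 0.65·0.5443) ≈ 0.4913
After pressure gauge='out-of-range': P(faulty) = 0.75·0.4913 / (0.75·0.4913 + 0.65·0.5087) ≈ 0.5271
After pressure gauge='in-range': P(faulty) = 0.25·0.5271 / (0.25·0.5271 + 0.35·0.4729) ≈ 0.4432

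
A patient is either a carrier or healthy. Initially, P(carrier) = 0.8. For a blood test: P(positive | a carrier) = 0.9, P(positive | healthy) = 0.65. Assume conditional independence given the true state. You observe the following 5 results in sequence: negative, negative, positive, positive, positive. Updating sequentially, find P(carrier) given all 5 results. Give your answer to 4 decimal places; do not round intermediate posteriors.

After 'negative': P(carrier) = 0.1·0.8000 / (0.1·0.8000 + 0.35·0.2000) ≈ 0.5333
After 'negative': P(carrier) = 0.1·0.5333 / (0.1·0.5333 + 0.35·0.4667) ≈ 0.2462
After 'positive': P(carrier) = 0.9·0.2462 / (0.9·0.2462 + 0.65·0.7538) ≈ 0.3114
After 'positive': P(carrier) = 0.9·0.3114 / (0.9·0.3114 + 0.65·0.6886) ≈ 0.3850
After 'positive': P(carrier) = 0.9·0.3850 / (0.9·0.3850 + 0.65·0.6150) ≈ 0.4643

0.4643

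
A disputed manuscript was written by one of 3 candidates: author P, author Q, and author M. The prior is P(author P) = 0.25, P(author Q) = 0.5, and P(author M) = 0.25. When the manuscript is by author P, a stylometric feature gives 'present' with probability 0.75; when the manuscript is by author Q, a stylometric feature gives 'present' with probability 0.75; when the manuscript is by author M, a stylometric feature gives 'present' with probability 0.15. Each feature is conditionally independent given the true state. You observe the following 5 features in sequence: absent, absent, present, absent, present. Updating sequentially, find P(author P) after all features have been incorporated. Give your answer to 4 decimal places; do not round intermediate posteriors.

0.2187

After 'absent': normaliser = 0.25·0.2500 + 0.25·0.5000 + 0.85·0.2500; P(author P) ≈ 0.1562, P(author Q) ≈ 0.3125, P(author M) ≈ 0.5312
After 'absent': normaliser = 0.25·0.1562 + 0.25·0.3125 + 0.85·0.5312; P(author P) ≈ 0.0687, P(author Q) ≈ 0.1374, P(author M) ≈ 0.7940
After 'present': normaliser = 0.75·0.0687 + 0.75·0.1374 + 0.15·0.7940; P(author P) ≈ 0.1883, P(author Q) ≈ 0.3765, P(author M) ≈ 0.4352
After 'absent': normaliser = 0.25·0.1883 + 0.25·0.3765 + 0.85·0.4352; P(author P) ≈ 0.0921, P(author Q) ≈ 0.1841, P(author M) ≈ 0.7238
After 'present': normaliser = 0.75·0.0921 + 0.75·0.1841 + 0.15·0.7238; P(author P) ≈ 0.2187, P(author Q) ≈ 0.4374, P(author M) ≈ 0.3439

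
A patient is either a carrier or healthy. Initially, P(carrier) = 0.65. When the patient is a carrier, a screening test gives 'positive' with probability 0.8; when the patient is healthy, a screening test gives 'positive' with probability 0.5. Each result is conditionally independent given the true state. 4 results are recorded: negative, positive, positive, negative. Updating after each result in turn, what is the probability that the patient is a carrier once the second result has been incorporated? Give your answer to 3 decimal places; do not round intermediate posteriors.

0.543

After 'negative': P(carrier) = 0.2·0.6500 / (0.2·0.6500 + 0.5·0.3500) ≈ 0.4262
After 'positive': P(carrier) = 0.8·0.4262 / (0.8·0.4262 + 0.5·0.5738) ≈ 0.5431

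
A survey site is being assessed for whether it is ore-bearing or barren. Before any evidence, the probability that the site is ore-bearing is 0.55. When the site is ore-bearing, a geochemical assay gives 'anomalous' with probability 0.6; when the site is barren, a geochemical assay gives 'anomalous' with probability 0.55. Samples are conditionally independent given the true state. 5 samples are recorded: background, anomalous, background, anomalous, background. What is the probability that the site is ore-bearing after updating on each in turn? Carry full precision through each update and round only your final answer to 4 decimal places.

After 'background': P(ore) = 0.4·0.5500 / (0.4·0.5500 + 0.45·0.4500) ≈ 0.5207
After 'anomalous': P(ore) = 0.6·0.5207 / (0.6·0.5207 + 0.55·0.4793) ≈ 0.5424
After 'background': P(ore) = 0.4·0.5424 / (0.4·0.5424 + 0.45·0.4576) ≈ 0.5130
After 'anomalous': P(ore) = 0.6·0.5130 / (0.6·0.5130 + 0.55·0.4870) ≈ 0.5347
After 'background': P(ore) = 0.4·0.5347 / (0.4·0.5347 + 0.45·0.4653) ≈ 0.5053

0.5053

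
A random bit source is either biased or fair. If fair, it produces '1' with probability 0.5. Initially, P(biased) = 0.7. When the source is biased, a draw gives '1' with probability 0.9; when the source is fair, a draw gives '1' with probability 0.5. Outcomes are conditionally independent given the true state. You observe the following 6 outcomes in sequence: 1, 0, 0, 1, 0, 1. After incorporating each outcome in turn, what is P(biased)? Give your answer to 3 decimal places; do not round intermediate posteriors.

0.098

After '1': P(biased) = 0.9·0.7000 / (0.9·0.7000 + 0.5·0.3000) ≈ 0.8077
After '0': P(biased) = 0.1·0.8077 / (0.1·0.8077 + 0.5·0.1923) ≈ 0.4565
After '0': P(biased) = 0.1·0.4565 / (0.1·0.4565 + 0.5·0.5435) ≈ 0.1438
After '1': P(biased) = 0.9·0.1438 / (0.9·0.1438 + 0.5·0.8562) ≈ 0.2322
After '0': P(biased) = 0.1·0.2322 / (0.1·0.2322 + 0.5·0.7678) ≈ 0.0570
After '1': P(biased) = 0.9·0.0570 / (0.9·0.0570 + 0.5·0.9430) ≈ 0.0982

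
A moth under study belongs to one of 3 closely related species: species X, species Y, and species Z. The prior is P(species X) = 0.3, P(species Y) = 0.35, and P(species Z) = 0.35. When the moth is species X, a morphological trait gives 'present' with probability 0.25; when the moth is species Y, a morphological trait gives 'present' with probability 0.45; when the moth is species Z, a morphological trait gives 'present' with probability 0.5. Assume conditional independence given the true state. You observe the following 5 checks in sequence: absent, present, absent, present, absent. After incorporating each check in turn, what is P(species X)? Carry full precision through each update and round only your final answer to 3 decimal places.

0.258

After 'absent': normaliser = 0.75·0.3000 + 0.55·0.3500 + 0.5·0.3500; P(species X) ≈ 0.3797, P(species Y) ≈ 0.3249, P(species Z) ≈ 0.2954
After 'present': normaliser = 0.25·0.3797 + 0.45·0.3249 + 0.5·0.2954; P(species X) ≈ 0.2442, P(species Y) ≈ 0.3760, P(species Z) ≈ 0.3798
After 'absent': normaliser = 0.75·0.2442 + 0.55·0.3760 + 0.5·0.3798; P(species X) ≈ 0.3158, P(species Y) ≈ 0.3567, P(species Z) ≈ 0.3275
After 'present': normaliser = 0.25·0.3158 + 0.45·0.3567 + 0.5·0.3275; P(species X) ≈ 0.1958, P(species Y) ≈ 0.3981, P(species Z) ≈ 0.4061
After 'absent': normaliser = 0.75·0.1958 + 0.55·0.3981 + 0.5·0.4061; P(species X) ≈ 0.2582, P(species Y) ≈ 0.3849, P(species Z) ≈ 0.3570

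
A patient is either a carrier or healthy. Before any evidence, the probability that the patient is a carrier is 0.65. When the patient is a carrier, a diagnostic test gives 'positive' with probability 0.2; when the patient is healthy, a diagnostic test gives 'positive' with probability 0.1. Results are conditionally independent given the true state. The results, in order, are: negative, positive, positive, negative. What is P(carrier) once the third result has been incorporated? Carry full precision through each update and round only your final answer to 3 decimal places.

0.868

Apply Bayes' rule sequentially, carrying P(carrier) forward.
After 'negative': P(carrier) = 0.8·0.6500 / (0.8·0.6500 + 0.9·0.3500) ≈ 0.6228
After 'positive': P(carrier) = 0.2·0.6228 / (0.2·0.6228 + 0.1·0.3772) ≈ 0.7675
After 'positive': P(carrier) = 0.2·0.7675 / (0.2·0.7675 + 0.1·0.2325) ≈ 0.8685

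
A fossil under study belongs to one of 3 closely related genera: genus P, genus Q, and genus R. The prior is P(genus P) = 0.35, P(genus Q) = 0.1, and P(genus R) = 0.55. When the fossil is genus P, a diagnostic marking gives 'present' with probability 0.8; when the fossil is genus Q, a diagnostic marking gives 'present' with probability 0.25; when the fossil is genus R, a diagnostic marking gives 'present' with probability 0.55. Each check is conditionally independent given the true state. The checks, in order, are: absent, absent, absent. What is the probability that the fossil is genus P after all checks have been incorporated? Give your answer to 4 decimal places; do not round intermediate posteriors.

0.0294

After 'absent': normaliser = 0.2·0.3500 + 0.75·0.1000 + 0.45·0.5500; P(genus P) ≈ 0.1783, P(genus Q) ≈ 0.1911, P(genus R) ≈ 0.6306
After 'absent': normaliser = 0.2·0.1783 + 0.75·0.1911 + 0.45·0.6306; P(genus P) ≈ 0.0771, P(genus Q) ≈ 0.3097, P(genus R) ≈ 0.6132
After 'absent': normaliser = 0.2·0.0771 + 0.75·0.3097 + 0.45·0.6132; P(genus P) ≈ 0.0294, P(genus Q) ≈ 0.4436, P(genus R) ≈ 0.5270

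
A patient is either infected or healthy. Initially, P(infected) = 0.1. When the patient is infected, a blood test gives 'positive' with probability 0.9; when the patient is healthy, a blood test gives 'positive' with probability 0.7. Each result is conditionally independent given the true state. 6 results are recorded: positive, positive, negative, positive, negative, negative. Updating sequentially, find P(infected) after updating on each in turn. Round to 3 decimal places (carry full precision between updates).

After 'positive': P(infected) = 0.9·0.1000 / (0.9·0.1000 + 0.7·0.9000) ≈ 0.1250
After 'positive': P(infected) = 0.9·0.1250 / (0.9·0.1250 + 0.7·0.8750) ≈ 0.1552
After 'negative': P(infected) = 0.1·0.1552 / (0.1·0.1552 + 0.3·0.8448) ≈ 0.0577
After 'positive': P(infected) = 0.9·0.0577 / (0.9·0.0577 + 0.7·0.9423) ≈ 0.0730
After 'negative': P(infected) = 0.1·0.0730 / (0.1·0.0730 + 0.3·0.9270) ≈ 0.0256
After 'negative': P(infected) = 0.1·0.0256 / (0.1·0.0256 + 0.3·0.9744) ≈ 0.0087

0.009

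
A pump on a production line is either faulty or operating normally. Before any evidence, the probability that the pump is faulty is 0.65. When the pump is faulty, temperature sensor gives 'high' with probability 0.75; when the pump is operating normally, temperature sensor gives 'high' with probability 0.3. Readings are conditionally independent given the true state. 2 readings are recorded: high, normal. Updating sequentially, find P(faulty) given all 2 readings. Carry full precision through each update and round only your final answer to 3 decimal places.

0.624

After 'high': P(faulty) = 0.75·0.6500 / (0.75·0.6500 + 0.3·0.3500) ≈ 0.8228
After 'normal': P(faulty) = 0.25·0.8228 / (0.25·0.8228 + 0.7·0.1772) ≈ 0.6238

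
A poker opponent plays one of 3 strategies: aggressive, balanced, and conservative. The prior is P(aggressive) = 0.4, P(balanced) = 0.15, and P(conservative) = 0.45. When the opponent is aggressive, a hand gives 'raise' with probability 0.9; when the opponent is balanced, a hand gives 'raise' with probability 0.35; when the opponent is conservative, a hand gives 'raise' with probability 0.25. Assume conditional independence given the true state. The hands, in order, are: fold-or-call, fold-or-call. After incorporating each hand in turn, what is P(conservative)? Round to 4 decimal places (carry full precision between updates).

0.7898

After 'fold-or-call': normaliser = 0.1·0.4000 + 0.65·0.1500 + 0.75·0.4500; P(aggressive) ≈ 0.0842, P(balanced) ≈ 0.2053, P(conservative) ≈ 0.7105
After 'fold-or-call': normaliser = 0.1·0.0842 + 0.65·0.2053 + 0.75·0.7105; P(aggressive) ≈ 0.0125, P(balanced) ≈ 0.1977, P(conservative) ≈ 0.7898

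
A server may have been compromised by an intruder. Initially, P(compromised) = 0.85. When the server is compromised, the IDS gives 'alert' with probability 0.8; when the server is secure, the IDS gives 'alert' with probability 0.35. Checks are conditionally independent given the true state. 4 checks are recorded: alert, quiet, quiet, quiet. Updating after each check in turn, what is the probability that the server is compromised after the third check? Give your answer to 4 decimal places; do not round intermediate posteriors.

0.5508

After 'alert': P(compromised) = 0.8·0.8500 / (0.8·0.8500 + 0.35·0.1500) ≈ 0.9283
After 'quiet': P(compromised) = 0.2·0.9283 / (0.2·0.9283 + 0.65·0.0717) ≈ 0.7994
After 'quiet': P(compromised) = 0.2·0.7994 / (0.2·0.7994 + 0.65·0.2006) ≈ 0.5508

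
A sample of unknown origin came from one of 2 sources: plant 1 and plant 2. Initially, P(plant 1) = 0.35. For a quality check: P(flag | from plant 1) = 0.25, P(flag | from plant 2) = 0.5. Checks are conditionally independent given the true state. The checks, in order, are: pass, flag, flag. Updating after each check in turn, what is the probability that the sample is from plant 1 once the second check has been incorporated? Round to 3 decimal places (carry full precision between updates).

0.288

After 'pass': P(plant 1) = 0.75·0.3500 / (0.75·0.3500 + 0.5·0.6500) ≈ 0.4468
After 'flag': P(plant 1) = 0.25·0.4468 / (0.25·0.4468 + 0.5·0.5532) ≈ 0.2877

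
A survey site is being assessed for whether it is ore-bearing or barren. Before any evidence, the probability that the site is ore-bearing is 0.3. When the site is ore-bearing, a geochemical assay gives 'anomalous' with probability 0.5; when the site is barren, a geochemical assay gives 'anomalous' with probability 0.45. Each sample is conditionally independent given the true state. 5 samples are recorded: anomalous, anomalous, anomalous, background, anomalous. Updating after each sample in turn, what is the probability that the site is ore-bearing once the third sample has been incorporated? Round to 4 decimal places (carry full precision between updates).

0.3702

Apply Bayes' rule sequentially, carrying P(ore) forward.
After 'anomalous': P(ore) = 0.5·0.3000 / (0.5·0.3000 + 0.45·0.7000) ≈ 0.3226
After 'anomalous': P(ore) = 0.5·0.3226 / (0.5·0.3226 + 0.45·0.6774) ≈ 0.3460
After 'anomalous': P(ore) = 0.5·0.3460 / (0.5·0.3460 + 0.45·0.6540) ≈ 0.3702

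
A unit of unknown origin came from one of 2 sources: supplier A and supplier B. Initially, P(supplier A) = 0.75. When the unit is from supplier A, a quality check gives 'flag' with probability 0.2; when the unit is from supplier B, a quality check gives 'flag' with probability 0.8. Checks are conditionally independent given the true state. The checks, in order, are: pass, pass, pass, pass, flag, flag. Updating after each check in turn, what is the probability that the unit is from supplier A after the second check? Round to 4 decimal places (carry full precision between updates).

After 'pass': P(supplier A) = 0.8·0.7500 / (0.8·0.7500 + 0.2·0.2500) ≈ 0.9231
After 'pass': P(supplier A) = 0.8·0.9231 / (0.8·0.9231 + 0.2·0.0769) ≈ 0.9796

0.9796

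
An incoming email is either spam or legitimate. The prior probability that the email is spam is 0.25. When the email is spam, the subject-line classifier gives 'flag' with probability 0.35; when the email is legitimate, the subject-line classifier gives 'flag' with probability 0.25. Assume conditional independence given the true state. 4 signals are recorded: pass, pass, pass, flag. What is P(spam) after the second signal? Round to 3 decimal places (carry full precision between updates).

After 'pass': P(spam) = 0.65·0.2500 / (0.65·0.2500 + 0.75·0.7500) ≈ 0.2241
After 'pass': P(spam) = 0.65·0.2241 / (0.65·0.2241 + 0.75·0.7759) ≈ 0.2002

0.200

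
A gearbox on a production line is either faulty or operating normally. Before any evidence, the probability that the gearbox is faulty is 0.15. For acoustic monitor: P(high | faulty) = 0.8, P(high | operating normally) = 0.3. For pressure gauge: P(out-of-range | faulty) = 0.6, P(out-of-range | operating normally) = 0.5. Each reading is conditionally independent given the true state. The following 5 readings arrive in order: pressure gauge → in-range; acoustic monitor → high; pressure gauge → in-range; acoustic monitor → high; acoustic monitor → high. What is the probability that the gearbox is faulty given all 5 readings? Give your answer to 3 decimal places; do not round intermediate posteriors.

0.682

Apply Bayes' rule sequentially, carrying P(faulty) forward.
After pressure gauge='in-range': P(faulty) = 0.4·0.1500 / (0.4·0.1500 + 0.5·0.8500) ≈ 0.1237
After acoustic monitor='high': P(faulty) = 0.8·0.1237 / (0.8·0.1237 + 0.3·0.8763) ≈ 0.2735
After pressure gauge='in-range': P(faulty) = 0.4·0.2735 / (0.4·0.2735 + 0.5·0.7265) ≈ 0.2315
After acoustic monitor='high': P(faulty) = 0.8·0.2315 / (0.8·0.2315 + 0.3·0.7685) ≈ 0.4454
After acoustic monitor='high': P(faulty) = 0.8·0.4454 / (0.8·0.4454 + 0.3·0.5546) ≈ 0.6817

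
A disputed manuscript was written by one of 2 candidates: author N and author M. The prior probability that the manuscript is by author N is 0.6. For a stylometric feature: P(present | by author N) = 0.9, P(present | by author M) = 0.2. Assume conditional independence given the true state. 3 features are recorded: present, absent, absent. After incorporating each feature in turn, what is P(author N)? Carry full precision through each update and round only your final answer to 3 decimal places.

0.095

After 'present': P(author N) = 0.9·0.6000 / (0.9·0.6000 + 0.2·0.4000) ≈ 0.8710
After 'absent': P(author N) = 0.1·0.8710 / (0.1·0.8710 + 0.8·0.1290) ≈ 0.4576
After 'absent': P(author N) = 0.1·0.4576 / (0.1·0.4576 + 0.8·0.5424) ≈ 0.0954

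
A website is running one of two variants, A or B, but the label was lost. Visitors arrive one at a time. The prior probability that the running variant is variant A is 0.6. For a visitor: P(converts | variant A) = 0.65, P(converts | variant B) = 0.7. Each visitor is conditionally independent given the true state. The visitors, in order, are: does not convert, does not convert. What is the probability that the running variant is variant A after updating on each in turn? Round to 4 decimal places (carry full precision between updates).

0.6712

After 'does not convert': P(A) = 0.35·0.6000 / (0.35·0.6000 + 0.3·0.4000) ≈ 0.6364
After 'does not convert': P(A) = 0.35·0.6364 / (0.35·0.6364 + 0.3·0.3636) ≈ 0.6712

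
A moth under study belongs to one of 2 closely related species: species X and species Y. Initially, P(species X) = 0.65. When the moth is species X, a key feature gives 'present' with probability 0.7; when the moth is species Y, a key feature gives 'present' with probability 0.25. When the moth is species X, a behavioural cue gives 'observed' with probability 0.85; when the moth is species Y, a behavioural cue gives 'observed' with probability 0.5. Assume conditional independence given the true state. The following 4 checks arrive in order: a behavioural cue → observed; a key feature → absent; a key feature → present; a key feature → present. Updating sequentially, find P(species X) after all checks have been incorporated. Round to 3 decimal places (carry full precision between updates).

0.908

After a behavioural cue='observed': P(species X) = 0.85·0.6500 / (0.85·0.6500 + 0.5·0.3500) ≈ 0.7595
After a key feature='absent': P(species X) = 0.3·0.7595 / (0.3·0.7595 + 0.75·0.2405) ≈ 0.5581
After a key feature='present': P(species X) = 0.7·0.5581 / (0.7·0.5581 + 0.25·0.4419) ≈ 0.7795
After a key feature='present': P(species X) = 0.7·0.7795 / (0.7·0.7795 + 0.25·0.2205) ≈ 0.9083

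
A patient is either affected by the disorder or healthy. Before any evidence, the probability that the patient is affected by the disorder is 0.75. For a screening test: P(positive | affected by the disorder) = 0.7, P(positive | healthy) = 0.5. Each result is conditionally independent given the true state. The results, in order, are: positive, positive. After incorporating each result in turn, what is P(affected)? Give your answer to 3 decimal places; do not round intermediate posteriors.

0.855

After 'positive': P(affected) = 0.7·0.7500 / (0.7·0.7500 + 0.5·0.2500) ≈ 0.8077
After 'positive': P(affected) = 0.7·0.8077 / (0.7·0.8077 + 0.5·0.1923) ≈ 0.8547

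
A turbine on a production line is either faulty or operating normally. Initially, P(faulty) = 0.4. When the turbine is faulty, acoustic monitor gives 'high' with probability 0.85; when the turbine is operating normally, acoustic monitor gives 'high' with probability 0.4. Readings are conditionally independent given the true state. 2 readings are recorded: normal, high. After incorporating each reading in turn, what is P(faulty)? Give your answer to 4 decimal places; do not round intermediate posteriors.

After 'normal': P(faulty) = 0.15·0.4000 / (0.15·0.4000 + 0.6·0.6000) ≈ 0.1429
After 'high': P(faulty) = 0.85·0.1429 / (0.85·0.1429 + 0.4·0.8571) ≈ 0.2615

0.2615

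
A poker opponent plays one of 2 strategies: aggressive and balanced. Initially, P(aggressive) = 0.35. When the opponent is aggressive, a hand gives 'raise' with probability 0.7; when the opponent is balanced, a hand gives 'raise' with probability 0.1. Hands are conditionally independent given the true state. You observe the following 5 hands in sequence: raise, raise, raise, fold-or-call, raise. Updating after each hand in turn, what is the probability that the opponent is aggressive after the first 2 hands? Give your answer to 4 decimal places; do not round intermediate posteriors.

After 'raise': P(aggressive) = 0.7·0.3500 / (0.7·0.3500 + 0.1·0.6500) ≈ 0.7903
After 'raise': P(aggressive) = 0.7·0.7903 / (0.7·0.7903 + 0.1·0.2097) ≈ 0.9635

0.9635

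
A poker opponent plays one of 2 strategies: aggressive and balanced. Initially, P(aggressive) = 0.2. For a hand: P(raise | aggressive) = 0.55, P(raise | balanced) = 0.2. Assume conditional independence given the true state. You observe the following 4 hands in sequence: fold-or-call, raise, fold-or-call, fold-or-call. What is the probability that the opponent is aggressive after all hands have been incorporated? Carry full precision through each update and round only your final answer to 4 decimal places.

0.1090

Apply Bayes' rule sequentially, carrying P(aggressive) forward.
After 'fold-or-call': P(aggressive) = 0.45·0.2000 / (0.45·0.2000 + 0.8·0.8000) ≈ 0.1233
After 'raise': P(aggressive) = 0.55·0.1233 / (0.55·0.1233 + 0.2·0.8767) ≈ 0.2789
After 'fold-or-call': P(aggressive) = 0.45·0.2789 / (0.45·0.2789 + 0.8·0.7211) ≈ 0.1787
After 'fold-or-call': P(aggressive) = 0.45·0.1787 / (0.45·0.1787 + 0.8·0.8213) ≈ 0.1090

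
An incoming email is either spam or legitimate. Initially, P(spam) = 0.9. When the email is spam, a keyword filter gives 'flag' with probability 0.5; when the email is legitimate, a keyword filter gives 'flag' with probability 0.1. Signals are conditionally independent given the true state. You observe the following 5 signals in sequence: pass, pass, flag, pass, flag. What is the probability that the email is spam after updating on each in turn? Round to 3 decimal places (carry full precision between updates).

0.975

After 'pass': P(spam) = 0.5·0.9000 / (0.5·0.9000 + 0.9·0.1000) ≈ 0.8333
After 'pass': P(spam) = 0.5·0.8333 / (0.5·0.8333 + 0.9·0.1667) ≈ 0.7353
After 'flag': P(spam) = 0.5·0.7353 / (0.5·0.7353 + 0.1·0.2647) ≈ 0.9328
After 'pass': P(spam) = 0.5·0.9328 / (0.5·0.9328 + 0.9·0.0672) ≈ 0.8853
After 'flag': P(spam) = 0.5·0.8853 / (0.5·0.8853 + 0.1·0.1147) ≈ 0.9747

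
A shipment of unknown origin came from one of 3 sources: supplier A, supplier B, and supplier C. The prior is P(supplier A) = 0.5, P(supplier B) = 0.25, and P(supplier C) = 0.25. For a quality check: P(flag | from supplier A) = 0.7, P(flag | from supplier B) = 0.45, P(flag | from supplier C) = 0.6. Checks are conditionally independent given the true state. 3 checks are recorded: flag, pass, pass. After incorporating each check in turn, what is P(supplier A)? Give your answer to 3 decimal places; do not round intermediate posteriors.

0.352

After 'flag': normaliser = 0.7·0.5000 + 0.45·0.2500 + 0.6·0.2500; P(supplier A) ≈ 0.5714, P(supplier B) ≈ 0.1837, P(supplier C) ≈ 0.2449
After 'pass': normaliser = 0.3·0.5714 + 0.55·0.1837 + 0.4·0.2449; P(supplier A) ≈ 0.4628, P(supplier B) ≈ 0.2727, P(supplier C) ≈ 0.2645
After 'pass': normaliser = 0.3·0.4628 + 0.55·0.2727 + 0.4·0.2645; P(supplier A) ≈ 0.3518, P(supplier B) ≈ 0.3801, P(supplier C) ≈ 0.2681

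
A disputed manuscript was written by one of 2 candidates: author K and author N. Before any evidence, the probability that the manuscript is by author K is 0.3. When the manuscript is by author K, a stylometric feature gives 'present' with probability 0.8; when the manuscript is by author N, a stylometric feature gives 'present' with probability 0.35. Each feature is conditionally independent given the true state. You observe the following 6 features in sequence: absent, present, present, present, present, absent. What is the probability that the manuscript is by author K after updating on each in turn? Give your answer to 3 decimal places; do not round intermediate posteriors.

0.526

After 'absent': P(author K) = 0.2·0.3000 / (0.2·0.3000 + 0.65·0.7000) ≈ 0.1165
After 'present': P(author K) = 0.8·0.1165 / (0.8·0.1165 + 0.35·0.8835) ≈ 0.2316
After 'present': P(author K) = 0.8·0.2316 / (0.8·0.2316 + 0.35·0.7684) ≈ 0.4079
After 'present': P(author K) = 0.8·0.4079 / (0.8·0.4079 + 0.35·0.5921) ≈ 0.6116
After 'present': P(author K) = 0.8·0.6116 / (0.8·0.6116 + 0.35·0.3884) ≈ 0.7826
After 'absent': P(author K) = 0.2·0.7826 / (0.2·0.7826 + 0.65·0.2174) ≈ 0.5255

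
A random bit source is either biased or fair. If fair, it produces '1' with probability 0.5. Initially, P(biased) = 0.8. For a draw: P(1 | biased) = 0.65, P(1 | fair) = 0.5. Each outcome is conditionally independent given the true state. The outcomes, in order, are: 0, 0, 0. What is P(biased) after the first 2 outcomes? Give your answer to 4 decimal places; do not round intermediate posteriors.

0.6622

After '0': P(biased) = 0.35·0.8000 / (0.35·0.8000 + 0.5·0.2000) ≈ 0.7368
After '0': P(biased) = 0.35·0.7368 / (0.35·0.7368 + 0.5·0.2632) ≈ 0.6622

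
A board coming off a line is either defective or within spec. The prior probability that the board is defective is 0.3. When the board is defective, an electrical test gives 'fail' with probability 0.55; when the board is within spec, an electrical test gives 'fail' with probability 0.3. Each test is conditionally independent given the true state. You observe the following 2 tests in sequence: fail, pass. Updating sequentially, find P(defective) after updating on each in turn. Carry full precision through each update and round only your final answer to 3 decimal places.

Each posterior becomes the prior for the next update.
After 'fail': P(defective) = 0.55·0.3000 / (0.55·0.3000 + 0.3·0.7000) ≈ 0.4400
After 'pass': P(defective) = 0.45·0.4400 / (0.45·0.4400 + 0.7·0.5600) ≈ 0.3356

0.336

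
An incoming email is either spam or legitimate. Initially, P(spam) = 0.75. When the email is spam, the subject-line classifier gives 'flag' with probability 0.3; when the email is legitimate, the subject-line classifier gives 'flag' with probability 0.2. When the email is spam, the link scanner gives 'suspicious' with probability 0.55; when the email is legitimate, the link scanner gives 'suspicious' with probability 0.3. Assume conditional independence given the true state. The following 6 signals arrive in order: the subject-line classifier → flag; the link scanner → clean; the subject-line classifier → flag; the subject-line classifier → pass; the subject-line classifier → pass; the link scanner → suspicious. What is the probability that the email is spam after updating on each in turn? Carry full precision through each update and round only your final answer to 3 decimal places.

After the subject-line classifier='flag': P(spam) = 0.3·0.7500 / (0.3·0.7500 + 0.2·0.2500) ≈ 0.8182
After the link scanner='clean': P(spam) = 0.45·0.8182 / (0.45·0.8182 + 0.7·0.1818) ≈ 0.7431
After the subject-line classifier='flag': P(spam) = 0.3·0.7431 / (0.3·0.7431 + 0.2·0.2569) ≈ 0.8127
After the subject-line classifier='pass': P(spam) = 0.7·0.8127 / (0.7·0.8127 + 0.8·0.1873) ≈ 0.7915
After the subject-line classifier='pass': P(spam) = 0.7·0.7915 / (0.7·0.7915 + 0.8·0.2085) ≈ 0.7686
After the link scanner='suspicious': P(spam) = 0.55·0.7686 / (0.55·0.7686 + 0.3·0.2314) ≈ 0.8590

0.859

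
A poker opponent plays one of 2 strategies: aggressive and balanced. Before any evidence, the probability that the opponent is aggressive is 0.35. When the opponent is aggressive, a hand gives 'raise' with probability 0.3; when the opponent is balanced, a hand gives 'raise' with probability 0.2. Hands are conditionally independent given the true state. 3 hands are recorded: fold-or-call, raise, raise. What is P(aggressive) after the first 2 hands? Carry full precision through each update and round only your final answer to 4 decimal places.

Each posterior becomes the prior for the next update.
After 'fold-or-call': P(aggressive) = 0.7·0.3500 / (0.7·0.3500 + 0.8·0.6500) ≈ 0.3203
After 'raise': P(aggressive) = 0.3·0.3203 / (0.3·0.3203 + 0.2·0.6797) ≈ 0.4141

0.4141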